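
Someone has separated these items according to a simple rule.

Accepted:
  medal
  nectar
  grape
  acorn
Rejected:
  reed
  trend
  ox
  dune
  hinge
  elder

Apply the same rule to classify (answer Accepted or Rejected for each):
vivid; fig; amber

Rejected, Rejected, Accepted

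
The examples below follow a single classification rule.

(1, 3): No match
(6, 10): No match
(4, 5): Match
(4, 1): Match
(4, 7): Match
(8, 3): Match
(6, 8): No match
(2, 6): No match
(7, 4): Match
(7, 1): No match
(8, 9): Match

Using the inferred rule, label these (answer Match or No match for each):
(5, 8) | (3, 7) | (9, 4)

Match, No match, Match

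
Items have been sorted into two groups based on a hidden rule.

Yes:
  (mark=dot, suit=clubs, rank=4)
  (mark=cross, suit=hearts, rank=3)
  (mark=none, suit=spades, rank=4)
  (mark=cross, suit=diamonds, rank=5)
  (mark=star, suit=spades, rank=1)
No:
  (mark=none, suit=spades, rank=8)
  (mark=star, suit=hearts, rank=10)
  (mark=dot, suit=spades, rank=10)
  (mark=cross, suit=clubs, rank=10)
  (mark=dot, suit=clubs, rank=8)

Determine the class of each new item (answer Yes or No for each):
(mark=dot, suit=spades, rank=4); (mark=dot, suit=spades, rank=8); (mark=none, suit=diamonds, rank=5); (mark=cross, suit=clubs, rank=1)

Yes, No, Yes, Yes

The common property of the 'Yes' items is: rank ≤ 5. No 'No' item has it.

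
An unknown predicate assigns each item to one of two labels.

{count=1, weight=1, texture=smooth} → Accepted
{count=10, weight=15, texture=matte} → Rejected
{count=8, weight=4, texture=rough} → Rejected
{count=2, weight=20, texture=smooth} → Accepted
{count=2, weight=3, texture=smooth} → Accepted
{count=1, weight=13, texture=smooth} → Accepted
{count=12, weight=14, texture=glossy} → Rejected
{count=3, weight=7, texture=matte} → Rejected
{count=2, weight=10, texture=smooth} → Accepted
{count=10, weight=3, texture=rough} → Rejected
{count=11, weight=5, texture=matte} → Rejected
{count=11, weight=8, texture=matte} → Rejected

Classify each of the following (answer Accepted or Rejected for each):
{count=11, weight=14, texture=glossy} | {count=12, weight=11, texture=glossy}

Rejected, Rejected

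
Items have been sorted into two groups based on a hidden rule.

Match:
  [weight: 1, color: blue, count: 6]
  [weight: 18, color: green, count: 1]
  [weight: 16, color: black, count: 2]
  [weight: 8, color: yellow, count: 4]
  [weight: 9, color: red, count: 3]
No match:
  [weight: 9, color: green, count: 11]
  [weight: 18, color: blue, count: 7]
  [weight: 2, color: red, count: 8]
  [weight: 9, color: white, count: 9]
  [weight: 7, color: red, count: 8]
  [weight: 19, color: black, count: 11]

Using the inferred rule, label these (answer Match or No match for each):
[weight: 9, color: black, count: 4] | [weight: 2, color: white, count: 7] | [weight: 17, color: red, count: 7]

The simplest hypothesis consistent with all the labels is: count ≤ 6.

Match, No match, No match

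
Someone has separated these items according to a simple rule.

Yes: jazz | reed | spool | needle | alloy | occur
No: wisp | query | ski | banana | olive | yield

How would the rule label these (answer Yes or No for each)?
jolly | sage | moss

The classifier is using: has a double letter.

Yes, No, Yes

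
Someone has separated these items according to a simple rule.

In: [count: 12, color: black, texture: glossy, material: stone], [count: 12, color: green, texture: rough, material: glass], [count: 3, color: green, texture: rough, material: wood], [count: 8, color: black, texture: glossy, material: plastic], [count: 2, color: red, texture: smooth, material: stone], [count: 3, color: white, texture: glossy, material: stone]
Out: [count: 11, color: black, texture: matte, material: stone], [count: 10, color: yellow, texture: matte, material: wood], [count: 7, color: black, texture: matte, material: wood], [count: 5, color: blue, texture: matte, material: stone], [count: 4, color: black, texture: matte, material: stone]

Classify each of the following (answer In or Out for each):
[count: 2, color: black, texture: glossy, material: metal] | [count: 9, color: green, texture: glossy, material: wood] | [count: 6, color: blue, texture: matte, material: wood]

The classifier is using: texture is not matte.
[count: 2, color: black, texture: glossy, material: metal] — texture is glossy, hence In.
[count: 9, color: green, texture: glossy, material: wood] — texture is glossy, hence In.
[count: 6, color: blue, texture: matte, material: wood] — texture is matte, hence Out.

In, In, Out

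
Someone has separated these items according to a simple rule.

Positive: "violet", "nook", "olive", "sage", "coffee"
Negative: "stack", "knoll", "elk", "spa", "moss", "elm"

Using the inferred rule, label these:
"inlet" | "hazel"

Positive, Positive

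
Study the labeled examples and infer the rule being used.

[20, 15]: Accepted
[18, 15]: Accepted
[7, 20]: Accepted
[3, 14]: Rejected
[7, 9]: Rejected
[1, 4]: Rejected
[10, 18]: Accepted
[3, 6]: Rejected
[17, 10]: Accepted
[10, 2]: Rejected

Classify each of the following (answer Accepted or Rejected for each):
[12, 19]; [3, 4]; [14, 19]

Accepted, Rejected, Accepted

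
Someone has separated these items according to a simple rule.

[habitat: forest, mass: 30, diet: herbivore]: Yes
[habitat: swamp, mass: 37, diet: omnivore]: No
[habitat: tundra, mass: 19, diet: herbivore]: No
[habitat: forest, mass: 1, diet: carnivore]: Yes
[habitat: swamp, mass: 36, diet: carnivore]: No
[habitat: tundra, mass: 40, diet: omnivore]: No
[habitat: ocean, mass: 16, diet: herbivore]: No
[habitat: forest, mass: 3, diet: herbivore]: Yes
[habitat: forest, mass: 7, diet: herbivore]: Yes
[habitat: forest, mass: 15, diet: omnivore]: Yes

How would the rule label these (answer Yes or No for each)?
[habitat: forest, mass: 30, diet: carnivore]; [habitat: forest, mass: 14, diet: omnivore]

Yes, Yes

Looking at the examples, the only property every 'Yes' case has and every 'No' case lacks is: habitat is forest.
[habitat: forest, mass: 30, diet: carnivore] → habitat is forest → Yes.
[habitat: forest, mass: 14, diet: omnivore] → habitat is forest → Yes.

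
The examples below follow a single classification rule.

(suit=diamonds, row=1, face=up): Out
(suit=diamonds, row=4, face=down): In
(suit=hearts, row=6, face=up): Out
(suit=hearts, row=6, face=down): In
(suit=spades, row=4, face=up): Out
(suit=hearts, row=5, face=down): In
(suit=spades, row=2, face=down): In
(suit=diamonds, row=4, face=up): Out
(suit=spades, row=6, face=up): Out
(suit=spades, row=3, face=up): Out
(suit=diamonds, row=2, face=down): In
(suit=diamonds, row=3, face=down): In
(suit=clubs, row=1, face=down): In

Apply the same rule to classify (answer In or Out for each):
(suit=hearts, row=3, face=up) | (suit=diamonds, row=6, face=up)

Out, Out

A rule that fits every label: face is down — true of each 'In' example, false of each 'Out' one.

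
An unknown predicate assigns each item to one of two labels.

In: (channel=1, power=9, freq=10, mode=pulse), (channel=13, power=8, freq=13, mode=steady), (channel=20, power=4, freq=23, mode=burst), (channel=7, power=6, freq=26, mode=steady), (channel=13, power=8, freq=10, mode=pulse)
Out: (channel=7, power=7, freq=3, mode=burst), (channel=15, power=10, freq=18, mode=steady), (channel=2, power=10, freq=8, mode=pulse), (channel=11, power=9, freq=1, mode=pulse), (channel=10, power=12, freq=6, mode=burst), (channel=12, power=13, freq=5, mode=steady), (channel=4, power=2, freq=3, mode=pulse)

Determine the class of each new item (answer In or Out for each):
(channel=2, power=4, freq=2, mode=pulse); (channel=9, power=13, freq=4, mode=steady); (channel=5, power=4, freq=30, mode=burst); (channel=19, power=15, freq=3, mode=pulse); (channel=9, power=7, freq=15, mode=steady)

Rule: power ≤ 9 AND freq ≥ 5. This holds for each 'In' example and fails for each 'Out' one.
(channel=2, power=4, freq=2, mode=pulse): power = 4, freq = 2 — fails this test, so Out. (channel=9, power=13, freq=4, mode=steady): power = 13, freq = 4 — fails this test, so Out. (channel=5, power=4, freq=30, mode=burst): power = 4, freq = 30 — qualifies, so In. (channel=19, power=15, freq=3, mode=pulse): power = 15, freq = 3 — fails this test, so Out. (channel=9, power=7, freq=15, mode=steady): power = 7, freq = 15 — qualifies, so In.

Out, Out, In, Out, In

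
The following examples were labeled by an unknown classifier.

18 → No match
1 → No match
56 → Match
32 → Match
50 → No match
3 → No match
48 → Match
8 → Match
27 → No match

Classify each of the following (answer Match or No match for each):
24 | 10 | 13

The distinguishing property — multiple of 4 — holds for all the 'Match' cases and none of the 'No match' cases.
24 → 24 = 4·6 → Match.
10 → 10 = 4·2 + 2 → No match.
13 → 13 = 4·3 + 1 → No match.

Match, No match, No match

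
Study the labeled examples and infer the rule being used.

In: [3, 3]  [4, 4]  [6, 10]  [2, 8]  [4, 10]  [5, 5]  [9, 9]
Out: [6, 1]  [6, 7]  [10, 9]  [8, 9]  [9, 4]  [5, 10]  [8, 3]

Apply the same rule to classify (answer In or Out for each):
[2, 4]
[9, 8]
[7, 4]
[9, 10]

The pattern is that an item is 'In' exactly when: sum is even.
[2, 4] → 2+4 = 6 → In.
[9, 8] → 9+8 = 17 → Out.
[7, 4] → 7+4 = 11 → Out.
[9, 10] → 9+10 = 19 → Out.

In, Out, Out, Out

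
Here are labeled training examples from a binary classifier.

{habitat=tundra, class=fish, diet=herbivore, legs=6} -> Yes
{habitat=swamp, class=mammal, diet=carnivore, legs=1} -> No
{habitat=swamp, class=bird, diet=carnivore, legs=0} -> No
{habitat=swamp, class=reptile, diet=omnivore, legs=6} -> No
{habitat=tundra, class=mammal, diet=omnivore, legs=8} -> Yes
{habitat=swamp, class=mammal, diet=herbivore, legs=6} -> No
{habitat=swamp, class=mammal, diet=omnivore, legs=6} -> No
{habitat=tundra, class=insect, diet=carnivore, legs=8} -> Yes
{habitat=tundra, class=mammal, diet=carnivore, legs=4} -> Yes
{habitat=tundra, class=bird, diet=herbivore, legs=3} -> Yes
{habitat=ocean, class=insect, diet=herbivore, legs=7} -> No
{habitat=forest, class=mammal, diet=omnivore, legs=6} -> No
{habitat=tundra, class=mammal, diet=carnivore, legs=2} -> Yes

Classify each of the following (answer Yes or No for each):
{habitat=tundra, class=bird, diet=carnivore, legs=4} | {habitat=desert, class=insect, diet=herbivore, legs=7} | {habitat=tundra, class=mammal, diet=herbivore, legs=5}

Yes, No, Yes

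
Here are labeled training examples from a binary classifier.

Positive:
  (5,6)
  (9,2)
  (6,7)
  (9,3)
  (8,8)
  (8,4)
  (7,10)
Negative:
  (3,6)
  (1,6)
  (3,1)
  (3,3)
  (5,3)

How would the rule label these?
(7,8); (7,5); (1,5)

Positive, Positive, Negative

One predicate separates the groups cleanly: sum ≥ 11.
Positive: (7,8), since 7+8 = 15. Positive: (7,5), since 7+5 = 12. Negative: (1,5), since 1+5 = 6.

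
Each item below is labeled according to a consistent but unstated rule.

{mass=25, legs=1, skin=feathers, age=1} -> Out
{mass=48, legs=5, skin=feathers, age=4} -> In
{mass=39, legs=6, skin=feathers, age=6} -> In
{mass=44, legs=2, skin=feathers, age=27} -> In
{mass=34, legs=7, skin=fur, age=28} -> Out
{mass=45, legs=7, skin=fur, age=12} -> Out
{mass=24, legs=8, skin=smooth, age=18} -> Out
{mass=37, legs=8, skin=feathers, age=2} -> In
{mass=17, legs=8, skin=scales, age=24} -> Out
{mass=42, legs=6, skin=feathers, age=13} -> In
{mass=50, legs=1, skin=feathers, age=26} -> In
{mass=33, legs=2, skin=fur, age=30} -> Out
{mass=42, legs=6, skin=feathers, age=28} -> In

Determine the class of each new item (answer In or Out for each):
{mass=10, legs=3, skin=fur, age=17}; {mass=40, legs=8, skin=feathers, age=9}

Out, In

The rule appears to be: skin is feathers AND age ≥ 2.
{mass=10, legs=3, skin=fur, age=17}: skin is fur, age = 17, fails the rule → Out.
{mass=40, legs=8, skin=feathers, age=9}: skin is feathers, age = 9, matches → In.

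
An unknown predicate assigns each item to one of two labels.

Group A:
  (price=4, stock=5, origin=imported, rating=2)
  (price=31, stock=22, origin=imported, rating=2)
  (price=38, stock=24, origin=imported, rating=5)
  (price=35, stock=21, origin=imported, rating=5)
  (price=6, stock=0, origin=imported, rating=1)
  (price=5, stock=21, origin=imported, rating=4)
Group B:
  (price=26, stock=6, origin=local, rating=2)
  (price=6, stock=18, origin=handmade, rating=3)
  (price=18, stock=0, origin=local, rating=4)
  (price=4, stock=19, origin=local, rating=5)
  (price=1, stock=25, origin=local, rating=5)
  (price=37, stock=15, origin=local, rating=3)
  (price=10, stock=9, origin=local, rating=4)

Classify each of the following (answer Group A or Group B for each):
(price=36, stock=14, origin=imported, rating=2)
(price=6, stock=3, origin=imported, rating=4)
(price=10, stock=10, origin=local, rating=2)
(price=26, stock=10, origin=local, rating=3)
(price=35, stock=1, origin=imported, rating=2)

Looking at the examples, the only property every 'Group A' case has and every 'Group B' case lacks is: origin is imported.
(price=36, stock=14, origin=imported, rating=2) → origin is imported → Group A. (price=6, stock=3, origin=imported, rating=4) → origin is imported → Group A. (price=10, stock=10, origin=local, rating=2) → origin is local → Group B. (price=26, stock=10, origin=local, rating=3) → origin is local → Group B. (price=35, stock=1, origin=imported, rating=2) → origin is imported → Group A.

Group A, Group A, Group B, Group B, Group A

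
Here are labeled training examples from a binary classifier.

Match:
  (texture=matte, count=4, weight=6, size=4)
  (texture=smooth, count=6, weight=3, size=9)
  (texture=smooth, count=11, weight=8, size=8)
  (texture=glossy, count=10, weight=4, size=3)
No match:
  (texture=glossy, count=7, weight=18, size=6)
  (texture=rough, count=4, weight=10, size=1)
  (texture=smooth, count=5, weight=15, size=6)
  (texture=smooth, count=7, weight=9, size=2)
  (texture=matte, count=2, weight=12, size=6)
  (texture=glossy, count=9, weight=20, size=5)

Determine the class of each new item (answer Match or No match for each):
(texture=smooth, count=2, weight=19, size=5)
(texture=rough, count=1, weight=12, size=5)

'Match' ⟺ weight ≤ 8.
(texture=smooth, count=2, weight=19, size=5): weight = 19, does not fit → No match.
(texture=rough, count=1, weight=12, size=5): weight = 12, does not fit → No match.

No match, No match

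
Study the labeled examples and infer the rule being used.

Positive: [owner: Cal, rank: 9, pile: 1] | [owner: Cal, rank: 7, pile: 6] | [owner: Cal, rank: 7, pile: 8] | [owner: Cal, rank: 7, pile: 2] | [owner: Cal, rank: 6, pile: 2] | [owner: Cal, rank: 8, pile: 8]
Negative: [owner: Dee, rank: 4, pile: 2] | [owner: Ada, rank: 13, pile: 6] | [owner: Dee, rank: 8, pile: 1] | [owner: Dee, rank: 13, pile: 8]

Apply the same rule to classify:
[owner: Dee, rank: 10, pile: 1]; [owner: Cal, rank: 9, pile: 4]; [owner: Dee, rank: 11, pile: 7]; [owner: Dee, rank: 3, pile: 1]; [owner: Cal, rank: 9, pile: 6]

Looking at the examples, the only property every 'Positive' case has and every 'Negative' case lacks is: owner is Cal.
[owner: Dee, rank: 10, pile: 1]: owner is Dee — fails the rule, so Negative.
[owner: Cal, rank: 9, pile: 4]: owner is Cal — fits, so Positive.
[owner: Dee, rank: 11, pile: 7]: owner is Dee — fails the rule, so Negative.
[owner: Dee, rank: 3, pile: 1]: owner is Dee — fails the rule, so Negative.
[owner: Cal, rank: 9, pile: 6]: owner is Cal — fits, so Positive.

Negative, Positive, Negative, Negative, Positive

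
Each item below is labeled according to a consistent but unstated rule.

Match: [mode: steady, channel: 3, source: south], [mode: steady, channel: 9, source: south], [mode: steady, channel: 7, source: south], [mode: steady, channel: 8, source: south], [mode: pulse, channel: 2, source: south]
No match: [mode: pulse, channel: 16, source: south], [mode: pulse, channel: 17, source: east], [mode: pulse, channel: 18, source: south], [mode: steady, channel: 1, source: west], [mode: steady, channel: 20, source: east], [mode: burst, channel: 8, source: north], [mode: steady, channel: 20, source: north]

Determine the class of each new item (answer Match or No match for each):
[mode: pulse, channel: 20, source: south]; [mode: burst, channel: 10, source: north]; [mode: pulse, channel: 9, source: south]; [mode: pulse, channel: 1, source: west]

Every 'Match' example satisfies: source is south AND channel ≤ 9. None of the 'No match' examples do.
[mode: pulse, channel: 20, source: south] → source is south, channel = 20 → No match.
[mode: burst, channel: 10, source: north] → source is north, channel = 10 → No match.
[mode: pulse, channel: 9, source: south] → source is south, channel = 9 → Match.
[mode: pulse, channel: 1, source: west] → source is west, channel = 1 → No match.

No match, No match, Match, No match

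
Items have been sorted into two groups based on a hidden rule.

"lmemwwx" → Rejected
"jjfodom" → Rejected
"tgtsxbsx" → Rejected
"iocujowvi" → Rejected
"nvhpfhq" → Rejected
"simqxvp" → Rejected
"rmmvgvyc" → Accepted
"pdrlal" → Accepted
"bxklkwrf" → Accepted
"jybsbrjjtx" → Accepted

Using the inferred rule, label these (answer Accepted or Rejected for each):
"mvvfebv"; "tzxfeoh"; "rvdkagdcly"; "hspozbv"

Rejected, Rejected, Accepted, Rejected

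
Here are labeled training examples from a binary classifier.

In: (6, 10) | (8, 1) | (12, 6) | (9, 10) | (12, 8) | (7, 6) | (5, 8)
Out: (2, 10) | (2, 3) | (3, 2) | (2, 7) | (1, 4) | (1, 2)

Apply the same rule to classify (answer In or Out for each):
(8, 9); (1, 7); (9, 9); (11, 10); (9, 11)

In, Out, In, In, In

The distinguishing property — first ≥ 4 — holds for all the 'In' cases and none of the 'Out' cases.
(8, 9) → first 8 → In. (1, 7) → first 1 → Out. (9, 9) → first 9 → In. (11, 10) → first 11 → In. (9, 11) → first 9 → In.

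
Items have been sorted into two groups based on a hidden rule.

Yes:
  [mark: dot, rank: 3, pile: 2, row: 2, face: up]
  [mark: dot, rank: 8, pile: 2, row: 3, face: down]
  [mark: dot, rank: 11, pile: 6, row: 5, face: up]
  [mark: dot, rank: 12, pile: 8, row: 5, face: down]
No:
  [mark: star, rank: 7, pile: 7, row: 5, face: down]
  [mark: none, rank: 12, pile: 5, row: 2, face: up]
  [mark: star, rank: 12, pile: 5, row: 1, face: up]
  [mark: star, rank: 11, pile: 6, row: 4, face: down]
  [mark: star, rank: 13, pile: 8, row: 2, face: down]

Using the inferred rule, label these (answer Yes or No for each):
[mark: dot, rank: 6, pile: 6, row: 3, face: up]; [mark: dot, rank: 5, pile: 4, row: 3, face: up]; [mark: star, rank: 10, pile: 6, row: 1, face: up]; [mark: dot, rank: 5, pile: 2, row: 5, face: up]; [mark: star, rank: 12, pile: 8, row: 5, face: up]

The pattern is that an item is 'Yes' exactly when: mark is dot.
Yes: [mark: dot, rank: 6, pile: 6, row: 3, face: up], since mark is dot.
Yes: [mark: dot, rank: 5, pile: 4, row: 3, face: up], since mark is dot.
No: [mark: star, rank: 10, pile: 6, row: 1, face: up], since mark is star.
Yes: [mark: dot, rank: 5, pile: 2, row: 5, face: up], since mark is dot.
No: [mark: star, rank: 12, pile: 8, row: 5, face: up], since mark is star.

Yes, Yes, No, Yes, No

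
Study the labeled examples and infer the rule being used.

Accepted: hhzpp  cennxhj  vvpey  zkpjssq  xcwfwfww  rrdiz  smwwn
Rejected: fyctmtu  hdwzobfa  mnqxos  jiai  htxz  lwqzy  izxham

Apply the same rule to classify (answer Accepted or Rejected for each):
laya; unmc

Rejected, Rejected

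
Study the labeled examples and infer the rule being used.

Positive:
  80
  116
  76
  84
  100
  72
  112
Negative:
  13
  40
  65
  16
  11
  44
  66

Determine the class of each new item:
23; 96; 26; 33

The common property of the 'Positive' items is: at least 72. No 'Negative' item has it.

Negative, Positive, Negative, Negative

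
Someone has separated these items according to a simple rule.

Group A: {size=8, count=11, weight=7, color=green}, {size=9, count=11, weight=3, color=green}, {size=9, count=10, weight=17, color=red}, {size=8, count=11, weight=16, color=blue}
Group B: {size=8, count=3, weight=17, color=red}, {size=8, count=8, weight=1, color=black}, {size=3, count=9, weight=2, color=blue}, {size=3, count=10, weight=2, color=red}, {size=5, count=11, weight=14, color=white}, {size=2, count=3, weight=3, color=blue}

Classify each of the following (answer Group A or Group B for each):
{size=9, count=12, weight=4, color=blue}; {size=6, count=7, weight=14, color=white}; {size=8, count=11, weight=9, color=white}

The common property of the 'Group A' items is: count ≥ 9 AND size ≥ 8. No 'Group B' item has it.
{size=9, count=12, weight=4, color=blue}: count = 12, size = 9, has this property → Group A.
{size=6, count=7, weight=14, color=white}: count = 7, size = 6, doesn't qualify → Group B.
{size=8, count=11, weight=9, color=white}: count = 11, size = 8, has this property → Group A.

Group A, Group B, Group A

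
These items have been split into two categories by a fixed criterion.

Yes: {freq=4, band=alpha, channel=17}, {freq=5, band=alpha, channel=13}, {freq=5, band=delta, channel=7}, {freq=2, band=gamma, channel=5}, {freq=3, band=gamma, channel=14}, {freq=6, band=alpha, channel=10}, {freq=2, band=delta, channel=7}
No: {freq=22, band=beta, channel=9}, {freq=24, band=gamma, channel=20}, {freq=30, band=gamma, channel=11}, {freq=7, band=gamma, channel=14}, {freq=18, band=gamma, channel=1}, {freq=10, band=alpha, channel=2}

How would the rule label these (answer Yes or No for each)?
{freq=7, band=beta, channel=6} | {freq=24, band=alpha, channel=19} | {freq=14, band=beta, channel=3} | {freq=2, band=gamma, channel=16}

No, No, No, Yes

The simplest hypothesis consistent with all the labels is: freq ≤ 6.
No: {freq=7, band=beta, channel=6}, since freq = 7.
No: {freq=24, band=alpha, channel=19}, since freq = 24.
No: {freq=14, band=beta, channel=3}, since freq = 14.
Yes: {freq=2, band=gamma, channel=16}, since freq = 2.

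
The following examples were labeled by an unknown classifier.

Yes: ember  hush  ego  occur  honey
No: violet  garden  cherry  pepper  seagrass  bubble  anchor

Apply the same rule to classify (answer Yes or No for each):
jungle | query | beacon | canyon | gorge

No, Yes, No, No, Yes

The simplest hypothesis consistent with all the labels is: length ≤ 5.
jungle → length 6 → No.
query → length 5 → Yes.
beacon → length 6 → No.
canyon → length 6 → No.
gorge → length 5 → Yes.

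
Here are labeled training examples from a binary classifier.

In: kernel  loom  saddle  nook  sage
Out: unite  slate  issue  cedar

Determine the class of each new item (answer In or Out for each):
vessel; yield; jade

In, Out, In

The rule appears to be: even length.
In: vessel, since length 6. Out: yield, since length 5. In: jade, since length 4.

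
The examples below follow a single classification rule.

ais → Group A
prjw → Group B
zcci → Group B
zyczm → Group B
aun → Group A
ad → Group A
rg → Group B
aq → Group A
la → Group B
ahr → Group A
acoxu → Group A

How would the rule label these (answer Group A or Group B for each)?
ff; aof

Group B, Group A

The simplest hypothesis consistent with all the labels is: starts with 'a'.
ff — starts with 'f', hence Group B. aof — starts with 'a', hence Group A.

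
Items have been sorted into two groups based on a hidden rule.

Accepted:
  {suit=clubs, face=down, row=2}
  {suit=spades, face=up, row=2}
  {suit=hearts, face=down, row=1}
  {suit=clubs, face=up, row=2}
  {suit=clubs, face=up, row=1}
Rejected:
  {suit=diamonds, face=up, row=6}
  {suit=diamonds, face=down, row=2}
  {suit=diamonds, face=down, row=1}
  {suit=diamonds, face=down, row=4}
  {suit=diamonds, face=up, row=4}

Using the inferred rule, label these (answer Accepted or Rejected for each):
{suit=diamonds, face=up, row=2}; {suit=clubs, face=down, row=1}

Every 'Accepted' example satisfies: suit is not diamonds. None of the 'Rejected' examples do.
{suit=diamonds, face=up, row=2}: Rejected (suit is diamonds).
{suit=clubs, face=down, row=1}: Accepted (suit is clubs).

Rejected, Accepted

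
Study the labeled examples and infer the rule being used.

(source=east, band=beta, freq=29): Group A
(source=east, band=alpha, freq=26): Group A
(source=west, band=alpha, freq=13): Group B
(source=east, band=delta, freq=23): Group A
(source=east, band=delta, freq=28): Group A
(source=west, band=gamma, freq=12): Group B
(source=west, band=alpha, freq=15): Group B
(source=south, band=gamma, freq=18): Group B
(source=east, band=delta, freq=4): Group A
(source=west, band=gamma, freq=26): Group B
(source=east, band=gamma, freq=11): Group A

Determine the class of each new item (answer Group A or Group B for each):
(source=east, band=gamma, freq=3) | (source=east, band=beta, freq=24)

The simplest hypothesis consistent with all the labels is: source is east.
(source=east, band=gamma, freq=3): source is east — fits, so Group A. (source=east, band=beta, freq=24): source is east — fits, so Group A.

Group A, Group A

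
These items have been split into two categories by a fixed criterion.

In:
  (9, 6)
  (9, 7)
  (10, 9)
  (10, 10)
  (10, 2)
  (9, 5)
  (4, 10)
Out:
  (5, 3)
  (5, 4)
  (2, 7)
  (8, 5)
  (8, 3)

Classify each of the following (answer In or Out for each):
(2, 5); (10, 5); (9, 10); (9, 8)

Out, In, In, In

The pattern is that an item is 'In' exactly when: max ≥ 9.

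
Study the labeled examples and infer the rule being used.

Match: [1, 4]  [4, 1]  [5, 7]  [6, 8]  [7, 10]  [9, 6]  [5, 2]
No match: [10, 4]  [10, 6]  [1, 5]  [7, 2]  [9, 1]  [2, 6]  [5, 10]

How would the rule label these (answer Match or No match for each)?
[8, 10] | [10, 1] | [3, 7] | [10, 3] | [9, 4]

Match, No match, No match, No match, No match

All 'Match' examples share one property — |first − second| ≤ 3 — and every 'No match' example lacks it.
[8, 10] → |8−10| = 2 → Match. [10, 1] → |10−1| = 9 → No match. [3, 7] → |3−7| = 4 → No match. [10, 3] → |10−3| = 7 → No match. [9, 4] → |9−4| = 5 → No match.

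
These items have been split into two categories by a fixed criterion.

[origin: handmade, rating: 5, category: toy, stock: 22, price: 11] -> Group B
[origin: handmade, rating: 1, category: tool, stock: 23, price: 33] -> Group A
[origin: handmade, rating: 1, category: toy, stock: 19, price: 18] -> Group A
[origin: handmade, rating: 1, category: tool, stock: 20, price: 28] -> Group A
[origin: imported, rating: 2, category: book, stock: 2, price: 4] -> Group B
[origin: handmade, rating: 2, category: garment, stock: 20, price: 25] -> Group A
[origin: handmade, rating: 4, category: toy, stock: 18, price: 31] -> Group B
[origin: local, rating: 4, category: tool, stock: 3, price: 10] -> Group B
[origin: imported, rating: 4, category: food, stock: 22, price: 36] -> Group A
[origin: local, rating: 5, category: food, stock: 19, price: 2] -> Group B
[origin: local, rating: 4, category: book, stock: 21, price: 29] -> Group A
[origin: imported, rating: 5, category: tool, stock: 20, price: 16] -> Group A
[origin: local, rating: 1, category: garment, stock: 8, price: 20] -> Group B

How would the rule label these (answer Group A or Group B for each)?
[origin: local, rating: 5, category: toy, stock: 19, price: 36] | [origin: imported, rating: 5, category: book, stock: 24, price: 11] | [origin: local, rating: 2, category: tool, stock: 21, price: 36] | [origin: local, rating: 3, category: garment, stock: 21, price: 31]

Group A, Group B, Group A, Group A

The distinguishing property — price ≥ 16 AND stock ≥ 19 — holds for all the 'Group A' cases and none of the 'Group B' cases.
[origin: local, rating: 5, category: toy, stock: 19, price: 36]: price = 36, stock = 19 — matches, so Group A.
[origin: imported, rating: 5, category: book, stock: 24, price: 11]: price = 11, stock = 24 — does not satisfy this, so Group B.
[origin: local, rating: 2, category: tool, stock: 21, price: 36]: price = 36, stock = 21 — matches, so Group A.
[origin: local, rating: 3, category: garment, stock: 21, price: 31]: price = 31, stock = 21 — matches, so Group A.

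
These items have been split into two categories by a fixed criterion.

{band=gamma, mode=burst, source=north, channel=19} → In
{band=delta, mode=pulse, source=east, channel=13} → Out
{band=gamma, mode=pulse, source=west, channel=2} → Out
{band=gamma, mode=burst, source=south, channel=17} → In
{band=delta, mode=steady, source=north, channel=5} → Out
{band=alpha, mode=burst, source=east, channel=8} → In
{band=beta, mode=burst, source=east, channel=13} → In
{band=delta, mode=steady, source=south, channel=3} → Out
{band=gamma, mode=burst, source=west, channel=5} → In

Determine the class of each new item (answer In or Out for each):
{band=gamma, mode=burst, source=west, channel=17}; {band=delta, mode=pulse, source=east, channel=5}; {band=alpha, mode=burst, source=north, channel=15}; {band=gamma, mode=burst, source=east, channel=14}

Comparing the two groups points to one rule — mode is burst.

In, Out, In, In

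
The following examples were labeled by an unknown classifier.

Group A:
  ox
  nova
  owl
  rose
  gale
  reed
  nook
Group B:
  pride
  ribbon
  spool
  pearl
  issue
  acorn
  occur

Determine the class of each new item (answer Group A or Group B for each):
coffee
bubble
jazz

Group B, Group B, Group A

The classifier is using: length ≤ 4.
coffee: Group B (length 6). bubble: Group B (length 6). jazz: Group A (length 4).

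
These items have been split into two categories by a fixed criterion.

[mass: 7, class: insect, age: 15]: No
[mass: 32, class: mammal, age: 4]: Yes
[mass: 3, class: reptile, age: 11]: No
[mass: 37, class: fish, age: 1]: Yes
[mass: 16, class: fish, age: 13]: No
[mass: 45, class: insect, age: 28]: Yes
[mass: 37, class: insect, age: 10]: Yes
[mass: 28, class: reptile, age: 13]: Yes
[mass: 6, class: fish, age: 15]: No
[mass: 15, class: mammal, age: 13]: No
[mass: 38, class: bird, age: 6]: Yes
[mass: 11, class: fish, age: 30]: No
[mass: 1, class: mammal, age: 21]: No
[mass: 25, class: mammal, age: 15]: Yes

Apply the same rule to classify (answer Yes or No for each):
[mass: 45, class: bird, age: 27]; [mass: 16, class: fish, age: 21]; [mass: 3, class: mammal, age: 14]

Yes, No, No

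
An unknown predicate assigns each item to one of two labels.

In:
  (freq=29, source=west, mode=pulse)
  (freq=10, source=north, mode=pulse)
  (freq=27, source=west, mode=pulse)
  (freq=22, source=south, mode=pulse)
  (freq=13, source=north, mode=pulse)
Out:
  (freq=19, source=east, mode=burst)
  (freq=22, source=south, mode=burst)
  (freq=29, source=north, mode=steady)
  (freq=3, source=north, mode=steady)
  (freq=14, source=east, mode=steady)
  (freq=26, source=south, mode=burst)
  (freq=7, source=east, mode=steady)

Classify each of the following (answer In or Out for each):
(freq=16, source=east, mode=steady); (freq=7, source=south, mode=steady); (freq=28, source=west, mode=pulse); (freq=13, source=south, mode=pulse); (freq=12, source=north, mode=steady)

A rule that fits every label: mode is pulse — true of each 'In' example, false of each 'Out' one.

Out, Out, In, In, Out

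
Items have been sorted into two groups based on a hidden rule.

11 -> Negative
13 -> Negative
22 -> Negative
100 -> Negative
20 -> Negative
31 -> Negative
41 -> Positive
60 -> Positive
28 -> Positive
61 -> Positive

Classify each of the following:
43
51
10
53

The rule appears to be: digit sum ≥ 5.
43: digit sum 4+3 = 7 — fits, so Positive. 51: digit sum 5+1 = 6 — fits, so Positive. 10: digit sum 1+0 = 1 — does not pass, so Negative. 53: digit sum 5+3 = 8 — fits, so Positive.

Positive, Positive, Negative, Positive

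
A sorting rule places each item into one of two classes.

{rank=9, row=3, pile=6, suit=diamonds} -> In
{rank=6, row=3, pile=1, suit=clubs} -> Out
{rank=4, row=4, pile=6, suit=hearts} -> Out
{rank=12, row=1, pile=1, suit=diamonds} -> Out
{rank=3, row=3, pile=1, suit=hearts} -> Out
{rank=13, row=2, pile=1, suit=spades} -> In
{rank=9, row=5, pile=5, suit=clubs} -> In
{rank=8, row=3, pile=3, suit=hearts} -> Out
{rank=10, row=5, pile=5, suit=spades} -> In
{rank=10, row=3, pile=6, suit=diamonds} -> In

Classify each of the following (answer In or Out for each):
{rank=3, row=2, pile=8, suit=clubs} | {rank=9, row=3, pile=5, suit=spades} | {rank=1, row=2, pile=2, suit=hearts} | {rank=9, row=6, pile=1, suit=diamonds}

Out, In, Out, In

One predicate separates the groups cleanly: row ≥ 2 AND rank ≥ 9.
{rank=3, row=2, pile=8, suit=clubs} → row = 2, rank = 3 → Out.
{rank=9, row=3, pile=5, suit=spades} → row = 3, rank = 9 → In.
{rank=1, row=2, pile=2, suit=hearts} → row = 2, rank = 1 → Out.
{rank=9, row=6, pile=1, suit=diamonds} → row = 6, rank = 9 → In.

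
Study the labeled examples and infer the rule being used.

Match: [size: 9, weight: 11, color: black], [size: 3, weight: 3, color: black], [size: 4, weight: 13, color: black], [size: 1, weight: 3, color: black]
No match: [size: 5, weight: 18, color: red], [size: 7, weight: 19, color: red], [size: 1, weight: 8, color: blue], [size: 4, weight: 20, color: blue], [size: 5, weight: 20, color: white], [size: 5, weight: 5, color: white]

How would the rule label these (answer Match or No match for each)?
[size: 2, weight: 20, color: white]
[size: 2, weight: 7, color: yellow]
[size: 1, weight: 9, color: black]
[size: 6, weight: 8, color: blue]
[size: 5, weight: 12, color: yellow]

No match, No match, Match, No match, No match

The simplest hypothesis consistent with all the labels is: color is black.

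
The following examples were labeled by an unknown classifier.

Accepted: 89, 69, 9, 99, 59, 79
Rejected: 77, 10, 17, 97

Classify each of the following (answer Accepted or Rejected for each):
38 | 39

Rule: ends in digit 9. This holds for each 'Accepted' example and fails for each 'Rejected' one.
38: Rejected (last digit 8). 39: Accepted (last digit 9).

Rejected, Accepted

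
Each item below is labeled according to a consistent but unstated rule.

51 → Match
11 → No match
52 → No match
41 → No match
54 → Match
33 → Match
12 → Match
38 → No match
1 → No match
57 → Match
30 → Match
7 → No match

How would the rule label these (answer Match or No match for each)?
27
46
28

Match, No match, No match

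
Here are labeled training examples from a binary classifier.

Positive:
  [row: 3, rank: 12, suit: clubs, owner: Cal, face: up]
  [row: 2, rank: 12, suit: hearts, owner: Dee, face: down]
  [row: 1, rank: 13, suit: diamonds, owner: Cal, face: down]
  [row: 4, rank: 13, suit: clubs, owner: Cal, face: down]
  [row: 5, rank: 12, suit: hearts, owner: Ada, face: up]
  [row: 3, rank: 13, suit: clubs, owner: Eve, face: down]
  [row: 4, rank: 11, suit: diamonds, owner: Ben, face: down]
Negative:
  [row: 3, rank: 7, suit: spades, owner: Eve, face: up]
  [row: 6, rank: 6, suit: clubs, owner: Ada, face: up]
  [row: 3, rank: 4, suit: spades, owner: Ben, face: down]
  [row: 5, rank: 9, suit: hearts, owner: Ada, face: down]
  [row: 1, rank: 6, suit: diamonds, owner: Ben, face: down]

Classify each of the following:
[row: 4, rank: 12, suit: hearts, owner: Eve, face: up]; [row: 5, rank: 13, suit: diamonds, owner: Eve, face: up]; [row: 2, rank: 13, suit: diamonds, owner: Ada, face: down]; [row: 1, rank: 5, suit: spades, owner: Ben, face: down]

A rule that fits every label: rank ≥ 11 — true of each 'Positive' example, false of each 'Negative' one.

Positive, Positive, Positive, Negative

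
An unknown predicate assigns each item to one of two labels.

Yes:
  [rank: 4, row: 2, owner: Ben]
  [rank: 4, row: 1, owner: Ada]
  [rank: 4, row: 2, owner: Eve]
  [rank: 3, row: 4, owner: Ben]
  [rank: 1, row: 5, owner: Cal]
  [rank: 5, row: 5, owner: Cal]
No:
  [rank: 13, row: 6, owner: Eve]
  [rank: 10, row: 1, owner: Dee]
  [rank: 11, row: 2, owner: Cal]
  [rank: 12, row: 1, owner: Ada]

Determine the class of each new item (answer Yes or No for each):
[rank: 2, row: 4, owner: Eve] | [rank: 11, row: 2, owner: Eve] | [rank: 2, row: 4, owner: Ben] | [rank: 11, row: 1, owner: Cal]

Every 'Yes' example satisfies: rank ≤ 5. None of the 'No' examples do.
[rank: 2, row: 4, owner: Eve]: Yes (rank = 2).
[rank: 11, row: 2, owner: Eve]: No (rank = 11).
[rank: 2, row: 4, owner: Ben]: Yes (rank = 2).
[rank: 11, row: 1, owner: Cal]: No (rank = 11).

Yes, No, Yes, No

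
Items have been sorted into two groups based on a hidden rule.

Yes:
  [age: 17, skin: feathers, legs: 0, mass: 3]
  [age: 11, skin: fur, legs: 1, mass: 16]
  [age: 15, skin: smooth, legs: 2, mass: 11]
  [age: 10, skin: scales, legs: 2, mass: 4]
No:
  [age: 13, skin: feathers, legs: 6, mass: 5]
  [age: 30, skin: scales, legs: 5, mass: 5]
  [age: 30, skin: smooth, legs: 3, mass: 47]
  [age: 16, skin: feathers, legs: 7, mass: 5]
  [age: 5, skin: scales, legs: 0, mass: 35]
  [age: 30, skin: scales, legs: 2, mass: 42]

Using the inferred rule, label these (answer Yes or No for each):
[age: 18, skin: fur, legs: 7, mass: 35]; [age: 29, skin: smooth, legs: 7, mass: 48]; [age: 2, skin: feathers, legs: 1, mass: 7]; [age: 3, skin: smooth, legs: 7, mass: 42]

No, No, Yes, No

The pattern is that an item is 'Yes' exactly when: legs ≤ 2 AND mass ≤ 16.
[age: 18, skin: fur, legs: 7, mass: 35] → legs = 7, mass = 35 → No.
[age: 29, skin: smooth, legs: 7, mass: 48] → legs = 7, mass = 48 → No.
[age: 2, skin: feathers, legs: 1, mass: 7] → legs = 1, mass = 7 → Yes.
[age: 3, skin: smooth, legs: 7, mass: 42] → legs = 7, mass = 42 → No.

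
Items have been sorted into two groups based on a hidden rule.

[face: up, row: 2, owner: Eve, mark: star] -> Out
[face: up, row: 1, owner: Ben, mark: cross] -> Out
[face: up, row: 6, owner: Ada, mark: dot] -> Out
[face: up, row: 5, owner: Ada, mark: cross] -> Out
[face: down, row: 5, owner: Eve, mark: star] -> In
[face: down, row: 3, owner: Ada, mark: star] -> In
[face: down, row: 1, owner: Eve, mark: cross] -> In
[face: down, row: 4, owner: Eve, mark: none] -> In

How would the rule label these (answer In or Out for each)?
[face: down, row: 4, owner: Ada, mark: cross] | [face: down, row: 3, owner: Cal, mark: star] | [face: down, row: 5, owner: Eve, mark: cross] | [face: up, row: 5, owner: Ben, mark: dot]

In, In, In, Out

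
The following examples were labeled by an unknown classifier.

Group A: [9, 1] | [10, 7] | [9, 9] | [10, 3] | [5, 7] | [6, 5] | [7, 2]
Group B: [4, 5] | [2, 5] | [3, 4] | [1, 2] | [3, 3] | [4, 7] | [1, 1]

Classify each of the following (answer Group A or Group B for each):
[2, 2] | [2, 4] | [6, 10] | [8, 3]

One predicate separates the groups cleanly: first ≥ 5.
[2, 2] — first 2, hence Group B. [2, 4] — first 2, hence Group B. [6, 10] — first 6, hence Group A. [8, 3] — first 8, hence Group A.

Group B, Group B, Group A, Group A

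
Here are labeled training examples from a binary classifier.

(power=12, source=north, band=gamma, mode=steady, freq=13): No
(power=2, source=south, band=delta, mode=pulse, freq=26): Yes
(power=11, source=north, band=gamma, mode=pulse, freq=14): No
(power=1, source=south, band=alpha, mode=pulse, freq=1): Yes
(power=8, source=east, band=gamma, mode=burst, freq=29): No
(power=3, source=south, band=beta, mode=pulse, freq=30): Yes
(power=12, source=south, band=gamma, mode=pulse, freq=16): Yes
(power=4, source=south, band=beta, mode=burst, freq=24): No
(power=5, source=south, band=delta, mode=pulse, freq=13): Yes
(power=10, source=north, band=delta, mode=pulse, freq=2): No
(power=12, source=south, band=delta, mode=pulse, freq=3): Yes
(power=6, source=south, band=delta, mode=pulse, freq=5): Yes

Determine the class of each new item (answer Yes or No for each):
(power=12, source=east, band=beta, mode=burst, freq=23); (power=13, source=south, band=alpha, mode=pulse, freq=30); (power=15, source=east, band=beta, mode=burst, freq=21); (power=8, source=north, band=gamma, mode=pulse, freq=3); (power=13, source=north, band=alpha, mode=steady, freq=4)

Every 'Yes' example satisfies: mode is pulse AND source is south. None of the 'No' examples do.
(power=12, source=east, band=beta, mode=burst, freq=23): mode is burst, source is east, does not fit → No.
(power=13, source=south, band=alpha, mode=pulse, freq=30): mode is pulse, source is south, qualifies → Yes.
(power=15, source=east, band=beta, mode=burst, freq=21): mode is burst, source is east, does not fit → No.
(power=8, source=north, band=gamma, mode=pulse, freq=3): mode is pulse, source is north, does not fit → No.
(power=13, source=north, band=alpha, mode=steady, freq=4): mode is steady, source is north, does not fit → No.

No, Yes, No, No, No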